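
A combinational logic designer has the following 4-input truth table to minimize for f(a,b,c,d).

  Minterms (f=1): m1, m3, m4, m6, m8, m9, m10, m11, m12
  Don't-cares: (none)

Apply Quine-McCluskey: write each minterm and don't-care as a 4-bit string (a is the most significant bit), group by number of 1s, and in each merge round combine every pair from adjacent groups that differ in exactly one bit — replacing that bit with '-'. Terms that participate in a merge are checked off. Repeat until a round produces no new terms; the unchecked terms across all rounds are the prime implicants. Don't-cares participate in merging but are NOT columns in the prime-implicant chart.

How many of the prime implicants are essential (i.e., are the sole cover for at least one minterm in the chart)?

3

Round 0: 0001✓ 0011✓ 0100✓ 0110✓ 1000✓ 1001✓ 1010✓ 1011✓ 1100✓
Round 1: -001✓ -011✓ -100 00-1✓ 01-0 1-00 10-0✓ 10-1✓ 100-✓ 101-✓
Round 2: -0-1 10--
PIs = {-0-1, -100, 01-0, 1-00, 10--}
Coverage chart:
  m1: -0-1 ←essential
  m3: -0-1 ←essential
  m4: -100,01-0
  m6: 01-0 ←essential
  m8: 1-00,10--
  m9: -0-1,10--
  m10: 10-- ←essential
  m11: -0-1,10--
  m12: -100,1-00
Essential: -0-1, 01-0, 10--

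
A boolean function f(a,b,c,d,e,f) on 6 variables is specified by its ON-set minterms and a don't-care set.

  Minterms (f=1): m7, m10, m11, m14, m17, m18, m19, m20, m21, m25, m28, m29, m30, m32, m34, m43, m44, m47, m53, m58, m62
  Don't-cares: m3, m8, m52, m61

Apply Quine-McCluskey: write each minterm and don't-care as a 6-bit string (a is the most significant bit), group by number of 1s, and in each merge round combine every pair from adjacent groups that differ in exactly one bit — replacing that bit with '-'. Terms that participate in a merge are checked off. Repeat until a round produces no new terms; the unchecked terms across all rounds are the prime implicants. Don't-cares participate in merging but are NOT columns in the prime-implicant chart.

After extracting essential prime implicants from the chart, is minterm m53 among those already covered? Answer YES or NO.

NO

[col 0] 000011*, 000111*, 001000*, 001010*, 001011*, 001110*, 010001*, 010010*, 010011*, 010100*, 010101*, 011001*, 011100*, 011101*, 011110*, 100000*, 100010*, 101011*, 101100, 101111*, 110100*, 110101*, 111010*, 111101*, 111110*
[col 1] -01011, -10100*, -10101*, -11101*, -11110, 0-0011, 0-1110, 00-011, 000-11, 001-10, 0010-0, 00101-, 01-001*, 01-100*, 01-101*, 010-01*, 0100-1, 01001-, 01010-*, 011-01*, 0111-0, 01110-*, 1000-0, 101-11, 11-101*, 11010-*, 111-10
[col 2] -1-101, -1010-, 01--01, 01-10-
Prime implicants: -01011, -1-101, -1010-, -11110, 0-0011, 0-1110, 00-011, 000-11, 001-10, 0010-0, 00101-, 01--01, 01-10-, 0100-1, 01001-, 0111-0, 1000-0, 101-11, 101100, 111-10
PI chart (minterm → PIs covering it):
  7 | 000-11  (sole → essential)
  10 | 001-10,0010-0,00101-
  11 | -01011,00-011,00101-
  14 | 0-1110,001-10
  17 | 01--01,0100-1
  18 | 01001-  (sole → essential)
  19 | 0-0011,0100-1,01001-
  20 | -1010-,01-10-
  21 | -1-101,-1010-,01--01,01-10-
  25 | 01--01  (sole → essential)
  28 | 01-10-,0111-0
  29 | -1-101,01--01,01-10-
  30 | -11110,0-1110,0111-0
  32 | 1000-0  (sole → essential)
  34 | 1000-0  (sole → essential)
  43 | -01011,101-11
  44 | 101100  (sole → essential)
  47 | 101-11  (sole → essential)
  53 | -1-101,-1010-
  58 | 111-10  (sole → essential)
  62 | -11110,111-10
Essential prime implicants: 000-11, 01--01, 01001-, 1000-0, 101-11, 101100, 111-10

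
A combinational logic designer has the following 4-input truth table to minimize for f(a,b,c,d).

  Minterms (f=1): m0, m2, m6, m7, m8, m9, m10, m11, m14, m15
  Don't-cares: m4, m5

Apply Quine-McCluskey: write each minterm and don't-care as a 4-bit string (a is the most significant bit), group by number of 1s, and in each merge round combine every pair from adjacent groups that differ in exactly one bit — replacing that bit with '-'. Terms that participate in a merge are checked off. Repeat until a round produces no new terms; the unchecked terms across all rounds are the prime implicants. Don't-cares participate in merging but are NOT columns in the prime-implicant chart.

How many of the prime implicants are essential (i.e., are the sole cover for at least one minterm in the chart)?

1

Round 0: 0000✓ 0010✓ 0100✓ 0101✓ 0110✓ 0111✓ 1000✓ 1001✓ 1010✓ 1011✓ 1110✓ 1111✓
Round 1: -000✓ -010✓ -110✓ -111✓ 0-00✓ 0-10✓ 00-0✓ 01-0✓ 01-1✓ 010-✓ 011-✓ 1-10✓ 1-11✓ 10-0✓ 10-1✓ 100-✓ 101-✓ 111-✓
Round 2: --10 -0-0 -11- 0--0 01-- 1-1- 10--
PIs = {--10, -0-0, -11-, 0--0, 01--, 1-1-, 10--}
Coverage chart:
  m0: -0-0,0--0
  m2: --10,-0-0,0--0
  m6: --10,-11-,0--0,01--
  m7: -11-,01--
  m8: -0-0,10--
  m9: 10-- ←essential
  m10: --10,-0-0,1-1-,10--
  m11: 1-1-,10--
  m14: --10,-11-,1-1-
  m15: -11-,1-1-
Essential: 10--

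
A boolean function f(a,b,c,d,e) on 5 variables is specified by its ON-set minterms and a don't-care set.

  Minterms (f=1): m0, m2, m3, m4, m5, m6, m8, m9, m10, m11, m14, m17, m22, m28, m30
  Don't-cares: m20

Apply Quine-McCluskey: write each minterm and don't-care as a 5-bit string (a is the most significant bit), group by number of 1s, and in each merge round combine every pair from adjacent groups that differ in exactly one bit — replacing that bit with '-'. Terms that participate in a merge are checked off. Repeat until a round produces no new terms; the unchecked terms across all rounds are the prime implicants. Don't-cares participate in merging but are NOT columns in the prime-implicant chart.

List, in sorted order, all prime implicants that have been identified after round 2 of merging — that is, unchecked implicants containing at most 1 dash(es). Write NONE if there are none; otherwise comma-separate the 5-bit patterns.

0010-, 10001

[col 0] 00000*, 00010*, 00011*, 00100*, 00101*, 00110*, 01000*, 01001*, 01010*, 01011*, 01110*, 10001, 10100*, 10110*, 11100*, 11110*
[col 1] -0100*, -0110*, -1110*, 0-000*, 0-010*, 0-011*, 0-110*, 00-00*, 00-10*, 000-0*, 0001-*, 001-0*, 0010-, 01-10*, 010-0*, 010-1*, 0100-*, 0101-*, 1-100*, 1-110*, 101-0*, 111-0*
[col 2] --110, -01-0, 0--10, 0-0-0, 0-01-, 00--0, 010--, 1-1-0
Prime implicants: --110, -01-0, 0--10, 0-0-0, 0-01-, 00--0, 0010-, 010--, 1-1-0, 10001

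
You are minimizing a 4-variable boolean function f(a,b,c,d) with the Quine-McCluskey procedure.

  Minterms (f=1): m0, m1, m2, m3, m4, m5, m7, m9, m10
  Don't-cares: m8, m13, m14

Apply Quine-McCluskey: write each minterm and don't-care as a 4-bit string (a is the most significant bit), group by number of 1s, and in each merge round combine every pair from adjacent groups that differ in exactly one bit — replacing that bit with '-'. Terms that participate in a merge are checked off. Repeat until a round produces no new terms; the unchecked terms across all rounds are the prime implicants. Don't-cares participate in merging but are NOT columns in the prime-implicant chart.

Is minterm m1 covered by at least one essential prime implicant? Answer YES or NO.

size-2^0 implicants → 0000(✓)  0001(✓)  0010(✓)  0011(✓)  0100(✓)  0101(✓)  0111(✓)  1000(✓)  1001(✓)  1010(✓)  1101(✓)  1110(✓)
size-2^1 implicants → -000(✓)  -001(✓)  -010(✓)  -101(✓)  0-00(✓)  0-01(✓)  0-11(✓)  00-0(✓)  00-1(✓)  000-(✓)  001-(✓)  01-1(✓)  010-(✓)  1-01(✓)  1-10  10-0(✓)  100-(✓)
size-2^2 implicants → --01  -0-0  -00-  0--1  0-0-  00--
Unchecked terms (primes): --01, -0-0, -00-, 0--1, 0-0-, 00--, 1-10
Minterm coverage:
  m0 ⊆ -0-0,-00-,0-0-,00--
  m1 ⊆ --01,-00-,0--1,0-0-,00--
  m2 ⊆ -0-0,00--
  m3 ⊆ 0--1,00--
  m4 ⊆ 0-0- [E]
  m5 ⊆ --01,0--1,0-0-
  m7 ⊆ 0--1 [E]
  m9 ⊆ --01,-00-
  m10 ⊆ -0-0,1-10
E = {0--1, 0-0-}

YES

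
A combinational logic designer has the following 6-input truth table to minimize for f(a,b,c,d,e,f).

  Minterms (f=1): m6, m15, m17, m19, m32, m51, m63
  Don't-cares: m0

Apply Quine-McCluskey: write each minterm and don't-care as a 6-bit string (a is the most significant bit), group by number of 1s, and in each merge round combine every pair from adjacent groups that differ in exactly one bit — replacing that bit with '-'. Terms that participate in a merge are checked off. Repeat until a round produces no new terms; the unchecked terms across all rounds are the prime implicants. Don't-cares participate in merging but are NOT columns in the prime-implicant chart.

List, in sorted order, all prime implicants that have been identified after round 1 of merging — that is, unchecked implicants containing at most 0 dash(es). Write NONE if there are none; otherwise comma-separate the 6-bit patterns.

000110, 001111, 111111

size-2^0 implicants → 000000(✓)  000110  001111  010001(✓)  010011(✓)  100000(✓)  110011(✓)  111111
size-2^1 implicants → -00000  -10011  0100-1
Unchecked terms (primes): -00000, -10011, 000110, 001111, 0100-1, 111111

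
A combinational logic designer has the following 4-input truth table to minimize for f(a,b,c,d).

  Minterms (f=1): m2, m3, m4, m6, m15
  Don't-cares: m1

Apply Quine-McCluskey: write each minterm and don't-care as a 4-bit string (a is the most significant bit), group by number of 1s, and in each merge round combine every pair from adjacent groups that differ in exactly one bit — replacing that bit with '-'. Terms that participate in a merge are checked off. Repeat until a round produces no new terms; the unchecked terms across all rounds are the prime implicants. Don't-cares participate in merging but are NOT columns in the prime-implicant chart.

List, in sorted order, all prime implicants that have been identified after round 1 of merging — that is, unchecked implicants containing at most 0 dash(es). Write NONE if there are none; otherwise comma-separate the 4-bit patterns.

1111

Round 0: 0001✓ 0010✓ 0011✓ 0100✓ 0110✓ 1111
Round 1: 0-10 00-1 001- 01-0
PIs = {0-10, 00-1, 001-, 01-0, 1111}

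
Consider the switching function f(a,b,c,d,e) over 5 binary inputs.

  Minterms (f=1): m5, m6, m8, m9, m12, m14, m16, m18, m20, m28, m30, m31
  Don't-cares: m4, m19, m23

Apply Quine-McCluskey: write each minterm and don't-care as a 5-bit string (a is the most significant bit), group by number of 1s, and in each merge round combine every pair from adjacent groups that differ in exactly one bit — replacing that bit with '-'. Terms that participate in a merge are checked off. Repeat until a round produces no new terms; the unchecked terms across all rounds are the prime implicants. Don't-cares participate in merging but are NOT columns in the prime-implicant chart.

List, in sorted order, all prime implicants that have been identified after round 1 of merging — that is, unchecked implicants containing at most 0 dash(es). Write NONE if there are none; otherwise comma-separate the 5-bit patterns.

NONE

Round 0: 00100✓ 00101✓ 00110✓ 01000✓ 01001✓ 01100✓ 01110✓ 10000✓ 10010✓ 10011✓ 10100✓ 10111✓ 11100✓ 11110✓ 11111✓
Round 1: -0100✓ -1100✓ -1110✓ 0-100✓ 0-110✓ 001-0✓ 0010- 01-00 0100- 011-0✓ 1-100✓ 1-111 10-00 10-11 100-0 1001- 111-0✓ 1111-
Round 2: --100 -11-0 0-1-0
PIs = {--100, -11-0, 0-1-0, 0010-, 01-00, 0100-, 1-111, 10-00, 10-11, 100-0, 1001-, 1111-}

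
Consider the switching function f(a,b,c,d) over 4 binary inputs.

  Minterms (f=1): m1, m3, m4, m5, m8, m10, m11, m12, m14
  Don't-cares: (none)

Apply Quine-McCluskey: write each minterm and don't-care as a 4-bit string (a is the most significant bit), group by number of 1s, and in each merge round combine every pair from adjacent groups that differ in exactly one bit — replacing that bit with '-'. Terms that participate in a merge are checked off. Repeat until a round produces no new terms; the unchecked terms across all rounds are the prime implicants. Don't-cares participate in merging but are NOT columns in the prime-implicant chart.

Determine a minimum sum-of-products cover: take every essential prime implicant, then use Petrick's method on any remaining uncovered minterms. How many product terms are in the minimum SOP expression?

Round 0: 0001✓ 0011✓ 0100✓ 0101✓ 1000✓ 1010✓ 1011✓ 1100✓ 1110✓
Round 1: -011 -100 0-01 00-1 010- 1-00✓ 1-10✓ 10-0✓ 101- 11-0✓
Round 2: 1--0
PIs = {-011, -100, 0-01, 00-1, 010-, 1--0, 101-}
Coverage chart:
  m1: 0-01,00-1
  m3: -011,00-1
  m4: -100,010-
  m5: 0-01,010-
  m8: 1--0 ←essential
  m10: 1--0,101-
  m11: -011,101-
  m12: -100,1--0
  m14: 1--0 ←essential
Essential: 1--0
Petrick residual → -011, -100, 0-01
Min cover (4 terms): b'cd + bc'd' + a'c'd + ad'

4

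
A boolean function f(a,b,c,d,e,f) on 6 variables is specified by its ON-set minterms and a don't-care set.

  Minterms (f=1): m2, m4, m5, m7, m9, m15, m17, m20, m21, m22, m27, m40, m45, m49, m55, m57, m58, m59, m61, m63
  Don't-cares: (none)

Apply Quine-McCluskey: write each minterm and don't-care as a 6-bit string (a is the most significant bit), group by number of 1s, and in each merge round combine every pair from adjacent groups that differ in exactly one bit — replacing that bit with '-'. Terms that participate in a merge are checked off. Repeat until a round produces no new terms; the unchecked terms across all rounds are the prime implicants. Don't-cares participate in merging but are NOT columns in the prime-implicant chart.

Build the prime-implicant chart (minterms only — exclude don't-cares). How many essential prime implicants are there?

10

size-2^0 implicants → 000010  000100(✓)  000101(✓)  000111(✓)  001001  001111(✓)  010001(✓)  010100(✓)  010101(✓)  010110(✓)  011011(✓)  101000  101101(✓)  110001(✓)  110111(✓)  111001(✓)  111010(✓)  111011(✓)  111101(✓)  111111(✓)
size-2^1 implicants → -10001  -11011  0-0100(✓)  0-0101(✓)  00-111  0001-1  00010-(✓)  010-01  0101-0  01010-(✓)  1-1101  11-001  11-111  111-01(✓)  111-11(✓)  1110-1(✓)  11101-  1111-1(✓)
size-2^2 implicants → 0-010-  111--1
Unchecked terms (primes): -10001, -11011, 0-010-, 00-111, 000010, 0001-1, 001001, 010-01, 0101-0, 1-1101, 101000, 11-001, 11-111, 111--1, 11101-
Minterm coverage:
  m2 ⊆ 000010 [E]
  m4 ⊆ 0-010- [E]
  m5 ⊆ 0-010-,0001-1
  m7 ⊆ 00-111,0001-1
  m9 ⊆ 001001 [E]
  m15 ⊆ 00-111 [E]
  m17 ⊆ -10001,010-01
  m20 ⊆ 0-010-,0101-0
  m21 ⊆ 0-010-,010-01
  m22 ⊆ 0101-0 [E]
  m27 ⊆ -11011 [E]
  m40 ⊆ 101000 [E]
  m45 ⊆ 1-1101 [E]
  m49 ⊆ -10001,11-001
  m55 ⊆ 11-111 [E]
  m57 ⊆ 11-001,111--1
  m58 ⊆ 11101- [E]
  m59 ⊆ -11011,111--1,11101-
  m61 ⊆ 1-1101,111--1
  m63 ⊆ 11-111,111--1
E = {-11011, 0-010-, 00-111, 000010, 001001, 0101-0, 1-1101, 101000, 11-111, 11101-}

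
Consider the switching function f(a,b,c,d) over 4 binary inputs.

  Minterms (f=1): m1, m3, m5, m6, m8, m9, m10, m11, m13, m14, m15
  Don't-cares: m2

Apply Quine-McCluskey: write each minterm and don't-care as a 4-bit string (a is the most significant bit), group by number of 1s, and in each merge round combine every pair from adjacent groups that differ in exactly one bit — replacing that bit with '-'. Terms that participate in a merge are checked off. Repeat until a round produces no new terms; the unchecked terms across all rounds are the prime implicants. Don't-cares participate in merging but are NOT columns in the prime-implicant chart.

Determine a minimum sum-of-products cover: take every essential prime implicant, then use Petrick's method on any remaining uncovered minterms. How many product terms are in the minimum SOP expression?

5

Round 0: 0001✓ 0010✓ 0011✓ 0101✓ 0110✓ 1000✓ 1001✓ 1010✓ 1011✓ 1101✓ 1110✓ 1111✓
Round 1: -001✓ -010✓ -011✓ -101✓ -110✓ 0-01✓ 0-10✓ 00-1✓ 001-✓ 1-01✓ 1-10✓ 1-11✓ 10-0✓ 10-1✓ 100-✓ 101-✓ 11-1✓ 111-✓
Round 2: --01 --10 -0-1 -01- 1--1 1-1- 10--
PIs = {--01, --10, -0-1, -01-, 1--1, 1-1-, 10--}
Coverage chart:
  m1: --01,-0-1
  m3: -0-1,-01-
  m5: --01 ←essential
  m6: --10 ←essential
  m8: 10-- ←essential
  m9: --01,-0-1,1--1,10--
  m10: --10,-01-,1-1-,10--
  m11: -0-1,-01-,1--1,1-1-,10--
  m13: --01,1--1
  m14: --10,1-1-
  m15: 1--1,1-1-
Essential: --01, --10, 10--
Petrick residual → -0-1, 1--1
Min cover (5 terms): c'd + cd' + b'd + ad + ab'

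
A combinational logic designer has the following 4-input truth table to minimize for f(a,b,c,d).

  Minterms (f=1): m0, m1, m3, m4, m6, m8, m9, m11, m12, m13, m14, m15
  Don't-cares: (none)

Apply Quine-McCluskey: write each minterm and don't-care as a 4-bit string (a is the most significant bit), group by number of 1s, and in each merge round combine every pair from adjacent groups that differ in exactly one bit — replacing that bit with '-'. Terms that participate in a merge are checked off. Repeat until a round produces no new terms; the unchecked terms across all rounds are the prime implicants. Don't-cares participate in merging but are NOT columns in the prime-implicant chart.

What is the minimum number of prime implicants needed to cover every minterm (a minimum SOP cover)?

4

size-2^0 implicants → 0000(✓)  0001(✓)  0011(✓)  0100(✓)  0110(✓)  1000(✓)  1001(✓)  1011(✓)  1100(✓)  1101(✓)  1110(✓)  1111(✓)
size-2^1 implicants → -000(✓)  -001(✓)  -011(✓)  -100(✓)  -110(✓)  0-00(✓)  00-1(✓)  000-(✓)  01-0(✓)  1-00(✓)  1-01(✓)  1-11(✓)  10-1(✓)  100-(✓)  11-0(✓)  11-1(✓)  110-(✓)  111-(✓)
size-2^2 implicants → --00  -0-1  -00-  -1-0  1--1  1-0-  11--
Unchecked terms (primes): --00, -0-1, -00-, -1-0, 1--1, 1-0-, 11--
Minterm coverage:
  m0 ⊆ --00,-00-
  m1 ⊆ -0-1,-00-
  m3 ⊆ -0-1 [E]
  m4 ⊆ --00,-1-0
  m6 ⊆ -1-0 [E]
  m8 ⊆ --00,-00-,1-0-
  m9 ⊆ -0-1,-00-,1--1,1-0-
  m11 ⊆ -0-1,1--1
  m12 ⊆ --00,-1-0,1-0-,11--
  m13 ⊆ 1--1,1-0-,11--
  m14 ⊆ -1-0,11--
  m15 ⊆ 1--1,11--
E = {-0-1, -1-0}
Petrick residual → --00, 1--1
Cover = c'd' + b'd + bd' + ad  |cover|=4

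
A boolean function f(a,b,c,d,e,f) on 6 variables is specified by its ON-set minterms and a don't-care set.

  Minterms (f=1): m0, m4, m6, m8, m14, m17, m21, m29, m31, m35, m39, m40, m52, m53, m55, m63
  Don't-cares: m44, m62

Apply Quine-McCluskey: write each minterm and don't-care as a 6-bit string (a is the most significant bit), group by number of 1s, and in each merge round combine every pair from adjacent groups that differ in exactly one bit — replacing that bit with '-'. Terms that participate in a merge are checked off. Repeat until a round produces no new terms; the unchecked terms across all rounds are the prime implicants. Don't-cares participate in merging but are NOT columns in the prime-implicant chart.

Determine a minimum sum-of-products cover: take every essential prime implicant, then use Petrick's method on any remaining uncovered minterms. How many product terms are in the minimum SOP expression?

8

[col 0] 000000*, 000100*, 000110*, 001000*, 001110*, 010001*, 010101*, 011101*, 011111*, 100011*, 100111*, 101000*, 101100*, 110100*, 110101*, 110111*, 111110*, 111111*
[col 1] -01000, -10101, -11111, 00-000, 00-110, 000-00, 0001-0, 01-101, 010-01, 0111-1, 1-0111, 100-11, 101-00, 11-111, 1101-1, 11010-, 11111-
Prime implicants: -01000, -10101, -11111, 00-000, 00-110, 000-00, 0001-0, 01-101, 010-01, 0111-1, 1-0111, 100-11, 101-00, 11-111, 1101-1, 11010-, 11111-
PI chart (minterm → PIs covering it):
  0 | 00-000,000-00
  4 | 000-00,0001-0
  6 | 00-110,0001-0
  8 | -01000,00-000
  14 | 00-110  (sole → essential)
  17 | 010-01  (sole → essential)
  21 | -10101,01-101,010-01
  29 | 01-101,0111-1
  31 | -11111,0111-1
  35 | 100-11  (sole → essential)
  39 | 1-0111,100-11
  40 | -01000,101-00
  52 | 11010-  (sole → essential)
  53 | -10101,1101-1,11010-
  55 | 1-0111,11-111,1101-1
  63 | -11111,11-111,11111-
Essential prime implicants: 00-110, 010-01, 100-11, 11010-
Petrick residual → -01000, 000-00, 0111-1, 11-111
Minimum SOP uses 8 PIs: b'cd'e'f' + a'b'def' + a'b'c'e'f' + a'bc'e'f + a'bcdf + ab'c'ef + abdef + abc'de'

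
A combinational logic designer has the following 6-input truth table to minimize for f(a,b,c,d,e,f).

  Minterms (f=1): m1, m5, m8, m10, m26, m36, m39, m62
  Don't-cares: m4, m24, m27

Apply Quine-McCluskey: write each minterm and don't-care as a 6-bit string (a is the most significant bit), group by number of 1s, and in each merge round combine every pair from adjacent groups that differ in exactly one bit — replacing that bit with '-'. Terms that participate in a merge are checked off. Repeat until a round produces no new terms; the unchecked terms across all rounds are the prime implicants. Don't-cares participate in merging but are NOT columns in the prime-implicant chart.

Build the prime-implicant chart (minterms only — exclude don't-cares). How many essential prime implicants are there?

[col 0] 000001*, 000100*, 000101*, 001000*, 001010*, 011000*, 011010*, 011011*, 100100*, 100111, 111110
[col 1] -00100, 0-1000*, 0-1010*, 000-01, 00010-, 0010-0*, 0110-0*, 01101-
[col 2] 0-10-0
Prime implicants: -00100, 0-10-0, 000-01, 00010-, 01101-, 100111, 111110
PI chart (minterm → PIs covering it):
  1 | 000-01  (sole → essential)
  5 | 000-01,00010-
  8 | 0-10-0  (sole → essential)
  10 | 0-10-0  (sole → essential)
  26 | 0-10-0,01101-
  36 | -00100  (sole → essential)
  39 | 100111  (sole → essential)
  62 | 111110  (sole → essential)
Essential prime implicants: -00100, 0-10-0, 000-01, 100111, 111110

5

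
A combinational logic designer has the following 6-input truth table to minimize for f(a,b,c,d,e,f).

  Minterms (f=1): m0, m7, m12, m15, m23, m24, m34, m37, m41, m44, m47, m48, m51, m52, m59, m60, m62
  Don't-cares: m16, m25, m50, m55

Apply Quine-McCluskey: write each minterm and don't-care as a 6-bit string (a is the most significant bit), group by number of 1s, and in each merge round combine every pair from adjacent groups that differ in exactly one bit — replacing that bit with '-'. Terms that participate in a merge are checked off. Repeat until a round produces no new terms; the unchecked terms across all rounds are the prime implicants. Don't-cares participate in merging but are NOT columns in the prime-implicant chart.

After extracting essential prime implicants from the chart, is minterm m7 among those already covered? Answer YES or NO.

Round 0: 000000✓ 000111✓ 001100✓ 001111✓ 010000✓ 010111✓ 011000✓ 011001✓ 100010✓ 100101 101001 101100✓ 101111✓ 110000✓ 110010✓ 110011✓ 110100✓ 110111✓ 111011✓ 111100✓ 111110✓
Round 1: -01100 -01111 -10000 -10111 0-0000 0-0111 00-111 01-000 01100- 1-0010 1-1100 11-011 11-100 110-00 110-11 1100-0 11001- 1111-0
PIs = {-01100, -01111, -10000, -10111, 0-0000, 0-0111, 00-111, 01-000, 01100-, 1-0010, 1-1100, 100101, 101001, 11-011, 11-100, 110-00, 110-11, 1100-0, 11001-, 1111-0}
Coverage chart:
  m0: 0-0000 ←essential
  m7: 0-0111,00-111
  m12: -01100 ←essential
  m15: -01111,00-111
  m23: -10111,0-0111
  m24: 01-000,01100-
  m34: 1-0010 ←essential
  m37: 100101 ←essential
  m41: 101001 ←essential
  m44: -01100,1-1100
  m47: -01111 ←essential
  m48: -10000,110-00,1100-0
  m51: 11-011,110-11,11001-
  m52: 11-100,110-00
  m59: 11-011 ←essential
  m60: 1-1100,11-100,1111-0
  m62: 1111-0 ←essential
Essential: -01100, -01111, 0-0000, 1-0010, 100101, 101001, 11-011, 1111-0

NO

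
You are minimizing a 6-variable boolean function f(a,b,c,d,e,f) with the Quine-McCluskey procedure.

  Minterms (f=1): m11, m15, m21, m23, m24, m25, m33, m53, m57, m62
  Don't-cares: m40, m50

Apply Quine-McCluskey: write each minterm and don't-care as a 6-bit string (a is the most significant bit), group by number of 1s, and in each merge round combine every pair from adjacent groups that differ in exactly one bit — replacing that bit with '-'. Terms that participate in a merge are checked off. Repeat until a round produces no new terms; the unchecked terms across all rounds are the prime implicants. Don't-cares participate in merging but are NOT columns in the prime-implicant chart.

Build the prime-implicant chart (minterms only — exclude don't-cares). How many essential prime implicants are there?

7

[col 0] 001011*, 001111*, 010101*, 010111*, 011000*, 011001*, 100001, 101000, 110010, 110101*, 111001*, 111110
[col 1] -10101, -11001, 001-11, 0101-1, 01100-
Prime implicants: -10101, -11001, 001-11, 0101-1, 01100-, 100001, 101000, 110010, 111110
PI chart (minterm → PIs covering it):
  11 | 001-11  (sole → essential)
  15 | 001-11  (sole → essential)
  21 | -10101,0101-1
  23 | 0101-1  (sole → essential)
  24 | 01100-  (sole → essential)
  25 | -11001,01100-
  33 | 100001  (sole → essential)
  53 | -10101  (sole → essential)
  57 | -11001  (sole → essential)
  62 | 111110  (sole → essential)
Essential prime implicants: -10101, -11001, 001-11, 0101-1, 01100-, 100001, 111110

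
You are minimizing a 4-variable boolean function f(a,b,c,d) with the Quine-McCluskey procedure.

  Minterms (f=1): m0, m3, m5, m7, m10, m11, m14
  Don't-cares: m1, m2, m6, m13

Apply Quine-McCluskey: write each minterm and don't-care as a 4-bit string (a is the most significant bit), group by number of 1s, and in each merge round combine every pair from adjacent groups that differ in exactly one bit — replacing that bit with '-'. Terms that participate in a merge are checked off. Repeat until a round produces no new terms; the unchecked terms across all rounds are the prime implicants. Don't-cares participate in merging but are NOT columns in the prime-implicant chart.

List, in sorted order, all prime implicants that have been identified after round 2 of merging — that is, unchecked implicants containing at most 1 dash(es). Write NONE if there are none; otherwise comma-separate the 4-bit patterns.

Round 0: 0000✓ 0001✓ 0010✓ 0011✓ 0101✓ 0110✓ 0111✓ 1010✓ 1011✓ 1101✓ 1110✓
Round 1: -010✓ -011✓ -101 -110✓ 0-01✓ 0-10✓ 0-11✓ 00-0✓ 00-1✓ 000-✓ 001-✓ 01-1✓ 011-✓ 1-10✓ 101-✓
Round 2: --10 -01- 0--1 0-1- 00--
PIs = {--10, -01-, -101, 0--1, 0-1-, 00--}

-101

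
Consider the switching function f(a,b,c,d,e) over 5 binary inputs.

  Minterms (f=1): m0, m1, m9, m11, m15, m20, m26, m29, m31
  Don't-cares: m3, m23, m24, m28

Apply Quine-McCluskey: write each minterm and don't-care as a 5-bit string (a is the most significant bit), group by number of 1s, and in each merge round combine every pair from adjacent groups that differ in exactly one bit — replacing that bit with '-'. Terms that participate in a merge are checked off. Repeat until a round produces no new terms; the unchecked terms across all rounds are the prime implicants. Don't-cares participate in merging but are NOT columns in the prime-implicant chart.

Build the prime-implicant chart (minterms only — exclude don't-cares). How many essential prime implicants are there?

size-2^0 implicants → 00000(✓)  00001(✓)  00011(✓)  01001(✓)  01011(✓)  01111(✓)  10100(✓)  10111(✓)  11000(✓)  11010(✓)  11100(✓)  11101(✓)  11111(✓)
size-2^1 implicants → -1111  0-001(✓)  0-011(✓)  000-1(✓)  0000-  01-11  010-1(✓)  1-100  1-111  11-00  110-0  111-1  1110-
size-2^2 implicants → 0-0-1
Unchecked terms (primes): -1111, 0-0-1, 0000-, 01-11, 1-100, 1-111, 11-00, 110-0, 111-1, 1110-
Minterm coverage:
  m0 ⊆ 0000- [E]
  m1 ⊆ 0-0-1,0000-
  m9 ⊆ 0-0-1 [E]
  m11 ⊆ 0-0-1,01-11
  m15 ⊆ -1111,01-11
  m20 ⊆ 1-100 [E]
  m26 ⊆ 110-0 [E]
  m29 ⊆ 111-1,1110-
  m31 ⊆ -1111,1-111,111-1
E = {0-0-1, 0000-, 1-100, 110-0}

4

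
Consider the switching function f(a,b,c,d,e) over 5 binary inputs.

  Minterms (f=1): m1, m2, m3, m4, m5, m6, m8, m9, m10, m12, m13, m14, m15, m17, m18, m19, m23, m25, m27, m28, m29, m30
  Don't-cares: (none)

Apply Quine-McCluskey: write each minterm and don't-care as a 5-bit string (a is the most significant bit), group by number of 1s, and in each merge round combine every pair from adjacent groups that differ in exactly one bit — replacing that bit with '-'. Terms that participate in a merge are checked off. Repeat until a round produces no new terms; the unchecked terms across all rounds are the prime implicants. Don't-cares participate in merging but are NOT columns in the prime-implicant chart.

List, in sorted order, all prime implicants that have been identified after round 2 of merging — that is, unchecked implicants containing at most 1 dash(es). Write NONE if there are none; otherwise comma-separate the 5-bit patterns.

[col 0] 00001*, 00010*, 00011*, 00100*, 00101*, 00110*, 01000*, 01001*, 01010*, 01100*, 01101*, 01110*, 01111*, 10001*, 10010*, 10011*, 10111*, 11001*, 11011*, 11100*, 11101*, 11110*
[col 1] -0001*, -0010*, -0011*, -1001*, -1100*, -1101*, -1110*, 0-001*, 0-010*, 0-100*, 0-101*, 0-110*, 00-01*, 00-10*, 000-1*, 0001-*, 001-0*, 0010-*, 01-00*, 01-01*, 01-10*, 010-0*, 0100-*, 011-0*, 011-1*, 0110-*, 0111-*, 1-001*, 1-011*, 10-11, 100-1*, 1001-*, 11-01*, 110-1*, 111-0*, 1110-*
[col 2] --001, -00-1, -001-, -1-01, -11-0, -110-, 0--01, 0--10, 0-1-0, 0-10-, 01--0, 01-0-, 011--, 1-0-1
Prime implicants: --001, -00-1, -001-, -1-01, -11-0, -110-, 0--01, 0--10, 0-1-0, 0-10-, 01--0, 01-0-, 011--, 1-0-1, 10-11

10-11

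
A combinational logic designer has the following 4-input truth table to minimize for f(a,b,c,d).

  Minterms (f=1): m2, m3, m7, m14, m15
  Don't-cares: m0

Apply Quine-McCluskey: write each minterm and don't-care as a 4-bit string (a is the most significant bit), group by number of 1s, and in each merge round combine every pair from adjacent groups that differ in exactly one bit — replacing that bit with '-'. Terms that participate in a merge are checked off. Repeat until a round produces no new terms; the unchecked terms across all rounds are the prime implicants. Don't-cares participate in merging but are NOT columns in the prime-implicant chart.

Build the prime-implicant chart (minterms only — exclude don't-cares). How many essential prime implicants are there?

1

Round 0: 0000✓ 0010✓ 0011✓ 0111✓ 1110✓ 1111✓
Round 1: -111 0-11 00-0 001- 111-
PIs = {-111, 0-11, 00-0, 001-, 111-}
Coverage chart:
  m2: 00-0,001-
  m3: 0-11,001-
  m7: -111,0-11
  m14: 111- ←essential
  m15: -111,111-
Essential: 111-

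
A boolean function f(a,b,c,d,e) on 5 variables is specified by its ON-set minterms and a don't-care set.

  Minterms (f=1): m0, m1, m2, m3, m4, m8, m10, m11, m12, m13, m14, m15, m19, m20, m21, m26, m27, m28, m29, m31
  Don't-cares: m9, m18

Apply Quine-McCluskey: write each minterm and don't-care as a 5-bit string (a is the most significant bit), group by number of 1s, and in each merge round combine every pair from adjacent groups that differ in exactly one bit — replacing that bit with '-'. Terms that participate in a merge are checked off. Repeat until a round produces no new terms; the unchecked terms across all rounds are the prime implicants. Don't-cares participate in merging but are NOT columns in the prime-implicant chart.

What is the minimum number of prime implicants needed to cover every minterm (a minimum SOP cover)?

Round 0: 00000✓ 00001✓ 00010✓ 00011✓ 00100✓ 01000✓ 01001✓ 01010✓ 01011✓ 01100✓ 01101✓ 01110✓ 01111✓ 10010✓ 10011✓ 10100✓ 10101✓ 11010✓ 11011✓ 11100✓ 11101✓ 11111✓
Round 1: -0010✓ -0011✓ -0100✓ -1010✓ -1011✓ -1100✓ -1101✓ -1111✓ 0-000✓ 0-001✓ 0-010✓ 0-011✓ 0-100✓ 00-00✓ 000-0✓ 000-1✓ 0000-✓ 0001-✓ 01-00✓ 01-01✓ 01-10✓ 01-11✓ 010-0✓ 010-1✓ 0100-✓ 0101-✓ 011-0✓ 011-1✓ 0110-✓ 0111-✓ 1-010✓ 1-011✓ 1-100✓ 1-101✓ 1001-✓ 1010-✓ 11-11✓ 1101-✓ 111-1✓ 1110-✓
Round 2: --010✓ --011✓ --100 -001-✓ -1-11 -101-✓ -11-1 -110- 0--00 0-0-0✓ 0-0-1✓ 0-00-✓ 0-01-✓ 000--✓ 01--0✓ 01--1✓ 01-0-✓ 01-1-✓ 010--✓ 011--✓ 1-01-✓ 1-10-
Round 3: --01- 0-0-- 01---
PIs = {--01-, --100, -1-11, -11-1, -110-, 0--00, 0-0--, 01---, 1-10-}
Coverage chart:
  m0: 0--00,0-0--
  m1: 0-0-- ←essential
  m2: --01-,0-0--
  m3: --01-,0-0--
  m4: --100,0--00
  m8: 0--00,0-0--,01---
  m10: --01-,0-0--,01---
  m11: --01-,-1-11,0-0--,01---
  m12: --100,-110-,0--00,01---
  m13: -11-1,-110-,01---
  m14: 01--- ←essential
  m15: -1-11,-11-1,01---
  m19: --01- ←essential
  m20: --100,1-10-
  m21: 1-10- ←essential
  m26: --01- ←essential
  m27: --01-,-1-11
  m28: --100,-110-,1-10-
  m29: -11-1,-110-,1-10-
  m31: -1-11,-11-1
Essential: --01-, 0-0--, 01---, 1-10-
Petrick residual → --100, -1-11
Min cover (6 terms): c'd + cd'e' + bde + a'c' + a'b + acd'

6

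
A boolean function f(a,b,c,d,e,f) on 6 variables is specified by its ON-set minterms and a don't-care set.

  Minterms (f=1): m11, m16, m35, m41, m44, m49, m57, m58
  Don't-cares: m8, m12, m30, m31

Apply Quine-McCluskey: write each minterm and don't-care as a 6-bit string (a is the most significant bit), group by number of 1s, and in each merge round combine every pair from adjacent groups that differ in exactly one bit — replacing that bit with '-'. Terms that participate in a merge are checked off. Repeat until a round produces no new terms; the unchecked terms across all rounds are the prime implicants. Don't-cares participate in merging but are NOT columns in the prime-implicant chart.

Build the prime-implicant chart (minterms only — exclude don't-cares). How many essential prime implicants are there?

7

size-2^0 implicants → 001000(✓)  001011  001100(✓)  010000  011110(✓)  011111(✓)  100011  101001(✓)  101100(✓)  110001(✓)  111001(✓)  111010
size-2^1 implicants → -01100  001-00  01111-  1-1001  11-001
Unchecked terms (primes): -01100, 001-00, 001011, 010000, 01111-, 1-1001, 100011, 11-001, 111010
Minterm coverage:
  m11 ⊆ 001011 [E]
  m16 ⊆ 010000 [E]
  m35 ⊆ 100011 [E]
  m41 ⊆ 1-1001 [E]
  m44 ⊆ -01100 [E]
  m49 ⊆ 11-001 [E]
  m57 ⊆ 1-1001,11-001
  m58 ⊆ 111010 [E]
E = {-01100, 001011, 010000, 1-1001, 100011, 11-001, 111010}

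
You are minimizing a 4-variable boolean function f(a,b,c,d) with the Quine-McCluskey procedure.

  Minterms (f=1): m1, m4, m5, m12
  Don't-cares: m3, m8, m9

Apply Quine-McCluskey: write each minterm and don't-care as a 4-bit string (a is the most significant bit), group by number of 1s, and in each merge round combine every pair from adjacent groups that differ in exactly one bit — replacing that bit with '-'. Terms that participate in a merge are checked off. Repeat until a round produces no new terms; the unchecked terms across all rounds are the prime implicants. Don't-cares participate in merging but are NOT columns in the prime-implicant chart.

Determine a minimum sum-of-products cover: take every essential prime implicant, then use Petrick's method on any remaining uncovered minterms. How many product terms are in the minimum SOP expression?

size-2^0 implicants → 0001(✓)  0011(✓)  0100(✓)  0101(✓)  1000(✓)  1001(✓)  1100(✓)
size-2^1 implicants → -001  -100  0-01  00-1  010-  1-00  100-
Unchecked terms (primes): -001, -100, 0-01, 00-1, 010-, 1-00, 100-
Minterm coverage:
  m1 ⊆ -001,0-01,00-1
  m4 ⊆ -100,010-
  m5 ⊆ 0-01,010-
  m12 ⊆ -100,1-00
(no essential prime implicants)
Petrick residual → -100, 0-01
Cover = bc'd' + a'c'd  |cover|=2

2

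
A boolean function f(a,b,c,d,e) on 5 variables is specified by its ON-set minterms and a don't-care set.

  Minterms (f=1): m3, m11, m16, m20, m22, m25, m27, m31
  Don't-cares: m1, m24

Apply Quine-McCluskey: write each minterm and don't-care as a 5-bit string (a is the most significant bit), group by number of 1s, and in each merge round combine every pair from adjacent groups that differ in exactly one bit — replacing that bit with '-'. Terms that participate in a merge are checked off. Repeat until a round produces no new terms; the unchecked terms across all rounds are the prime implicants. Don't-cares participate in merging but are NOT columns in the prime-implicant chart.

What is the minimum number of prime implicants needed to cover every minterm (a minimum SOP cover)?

5

size-2^0 implicants → 00001(✓)  00011(✓)  01011(✓)  10000(✓)  10100(✓)  10110(✓)  11000(✓)  11001(✓)  11011(✓)  11111(✓)
size-2^1 implicants → -1011  0-011  000-1  1-000  10-00  101-0  11-11  110-1  1100-
Unchecked terms (primes): -1011, 0-011, 000-1, 1-000, 10-00, 101-0, 11-11, 110-1, 1100-
Minterm coverage:
  m3 ⊆ 0-011,000-1
  m11 ⊆ -1011,0-011
  m16 ⊆ 1-000,10-00
  m20 ⊆ 10-00,101-0
  m22 ⊆ 101-0 [E]
  m25 ⊆ 110-1,1100-
  m27 ⊆ -1011,11-11,110-1
  m31 ⊆ 11-11 [E]
E = {101-0, 11-11}
Petrick residual → 0-011, 1-000, 110-1
Cover = a'c'de + ac'd'e' + ab'ce' + abde + abc'e  |cover|=5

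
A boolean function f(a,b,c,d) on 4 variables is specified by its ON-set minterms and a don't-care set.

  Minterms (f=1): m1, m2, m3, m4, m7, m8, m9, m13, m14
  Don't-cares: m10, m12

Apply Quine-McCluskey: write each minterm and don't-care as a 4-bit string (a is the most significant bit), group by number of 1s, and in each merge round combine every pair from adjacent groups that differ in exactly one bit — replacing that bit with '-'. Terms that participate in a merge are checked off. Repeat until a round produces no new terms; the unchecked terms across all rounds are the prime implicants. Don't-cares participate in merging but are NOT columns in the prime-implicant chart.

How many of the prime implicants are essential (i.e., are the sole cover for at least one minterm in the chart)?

[col 0] 0001*, 0010*, 0011*, 0100*, 0111*, 1000*, 1001*, 1010*, 1100*, 1101*, 1110*
[col 1] -001, -010, -100, 0-11, 00-1, 001-, 1-00*, 1-01*, 1-10*, 10-0*, 100-*, 11-0*, 110-*
[col 2] 1--0, 1-0-
Prime implicants: -001, -010, -100, 0-11, 00-1, 001-, 1--0, 1-0-
PI chart (minterm → PIs covering it):
  1 | -001,00-1
  2 | -010,001-
  3 | 0-11,00-1,001-
  4 | -100  (sole → essential)
  7 | 0-11  (sole → essential)
  8 | 1--0,1-0-
  9 | -001,1-0-
  13 | 1-0-  (sole → essential)
  14 | 1--0  (sole → essential)
Essential prime implicants: -100, 0-11, 1--0, 1-0-

4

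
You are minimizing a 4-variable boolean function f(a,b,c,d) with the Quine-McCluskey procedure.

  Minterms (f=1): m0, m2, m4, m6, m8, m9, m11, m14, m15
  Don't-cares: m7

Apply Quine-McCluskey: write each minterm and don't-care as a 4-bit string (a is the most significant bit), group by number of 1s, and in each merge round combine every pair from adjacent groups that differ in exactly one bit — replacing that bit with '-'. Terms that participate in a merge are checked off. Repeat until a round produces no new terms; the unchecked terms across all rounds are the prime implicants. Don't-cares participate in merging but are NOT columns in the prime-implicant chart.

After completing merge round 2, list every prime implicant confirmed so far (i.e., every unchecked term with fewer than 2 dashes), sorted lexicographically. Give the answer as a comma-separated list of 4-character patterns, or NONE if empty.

Round 0: 0000✓ 0010✓ 0100✓ 0110✓ 0111✓ 1000✓ 1001✓ 1011✓ 1110✓ 1111✓
Round 1: -000 -110✓ -111✓ 0-00✓ 0-10✓ 00-0✓ 01-0✓ 011-✓ 1-11 10-1 100- 111-✓
Round 2: -11- 0--0
PIs = {-000, -11-, 0--0, 1-11, 10-1, 100-}

-000, 1-11, 10-1, 100-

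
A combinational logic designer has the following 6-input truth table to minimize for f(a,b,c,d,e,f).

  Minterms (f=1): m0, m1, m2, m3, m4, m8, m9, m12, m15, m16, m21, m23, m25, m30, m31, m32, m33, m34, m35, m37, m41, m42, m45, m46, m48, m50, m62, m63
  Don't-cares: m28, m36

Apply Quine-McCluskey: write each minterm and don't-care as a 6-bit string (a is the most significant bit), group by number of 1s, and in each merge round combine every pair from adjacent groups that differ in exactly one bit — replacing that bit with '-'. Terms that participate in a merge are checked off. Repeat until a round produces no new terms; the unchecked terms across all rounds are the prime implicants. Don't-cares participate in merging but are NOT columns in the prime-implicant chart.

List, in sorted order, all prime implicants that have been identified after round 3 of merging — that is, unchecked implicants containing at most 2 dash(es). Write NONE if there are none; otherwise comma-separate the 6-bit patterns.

size-2^0 implicants → 000000(✓)  000001(✓)  000010(✓)  000011(✓)  000100(✓)  001000(✓)  001001(✓)  001100(✓)  001111(✓)  010000(✓)  010101(✓)  010111(✓)  011001(✓)  011100(✓)  011110(✓)  011111(✓)  100000(✓)  100001(✓)  100010(✓)  100011(✓)  100100(✓)  100101(✓)  101001(✓)  101010(✓)  101101(✓)  101110(✓)  110000(✓)  110010(✓)  111110(✓)  111111(✓)
size-2^1 implicants → -00000(✓)  -00001(✓)  -00010(✓)  -00011(✓)  -00100(✓)  -01001(✓)  -10000(✓)  -11110(✓)  -11111(✓)  0-0000(✓)  0-1001  0-1100  0-1111  00-000(✓)  00-001(✓)  00-100(✓)  000-00(✓)  0000-0(✓)  0000-1(✓)  00000-(✓)  00001-(✓)  001-00(✓)  00100-(✓)  01-111  0101-1  0111-0  01111-(✓)  1-0000(✓)  1-0010(✓)  1-1110  10-001(✓)  10-010  10-101(✓)  100-00(✓)  100-01(✓)  1000-0(✓)  1000-1(✓)  10000-(✓)  10001-(✓)  10010-(✓)  101-01(✓)  101-10  1100-0(✓)  11111-(✓)
size-2^2 implicants → --0000  -0-001  -00-00  -000-0(✓)  -000-1(✓)  -0000-(✓)  -0001-(✓)  -1111-  00--00  00-00-  0000--(✓)  1-00-0  10--01  100-0-  1000--(✓)
size-2^3 implicants → -000--
Unchecked terms (primes): --0000, -0-001, -00-00, -000--, -1111-, 0-1001, 0-1100, 0-1111, 00--00, 00-00-, 01-111, 0101-1, 0111-0, 1-00-0, 1-1110, 10--01, 10-010, 100-0-, 101-10

--0000, -0-001, -00-00, -1111-, 0-1001, 0-1100, 0-1111, 00--00, 00-00-, 01-111, 0101-1, 0111-0, 1-00-0, 1-1110, 10--01, 10-010, 100-0-, 101-10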